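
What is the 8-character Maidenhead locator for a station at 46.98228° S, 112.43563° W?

Shift to the Maidenhead origin (180°W, 90°S): lon 67.56437, lat 43.01772.
Field: 67.56437/20 → 3 → D, 43.01772/10 → 4 → E; chars DE.
Square: 7.56437/2 → 3, 3.01772/1 → 3; chars 33.
Subsquare: 1.56437/0.0833333 → 18 → s, 0.01772/0.0416667 → 0 → a; chars sa.
Extended square: 0.06437/0.00833333 → 7, 0.01772/0.00416667 → 4; chars 74.

DE33sa74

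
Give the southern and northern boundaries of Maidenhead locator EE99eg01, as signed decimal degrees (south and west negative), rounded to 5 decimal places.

-40.74583, -40.74167

Field E=4, E=4: +4·20° lon, +4·10° lat → SW at lon -100°, lat -50°.
Square 9, 9: +9·2° lon, +9·1° lat → SW at lon -82°, lat -41°.
Subsquare e=4, g=6: +4·0.0833333° lon, +6·0.0416667° lat → SW at lon -81.6667°, lat -40.75°.
Extended square 0, 1: +0·0.00833333° lon, +1·0.00416667° lat → SW at lon -81.6667°, lat -40.7458°.
Cell spans 0.00833333° lon × 0.00416667° lat.
south -40.74583, north -40.74167.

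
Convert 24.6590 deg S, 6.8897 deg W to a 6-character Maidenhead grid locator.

IG65ni

Add 180° to longitude and 90° to latitude: 173.1103, 65.3410.
Field (20°×10°, letters A–R): lon ⌊173.1103/20⌋ = 8 → I; lat ⌊65.3410/10⌋ = 6 → G.
Square (2°×1°, digits 0–9): lon ⌊13.1103/2⌋ = 6; lat ⌊5.3410/1⌋ = 5.
Subsquare (5′×2.5′, letters a–x): lon ⌊1.1103/0.0833333⌋ = 13 → n; lat ⌊0.3410/0.0416667⌋ = 8 → i.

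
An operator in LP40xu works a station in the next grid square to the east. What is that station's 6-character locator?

LP50au

Longitude subsquare x = 23; +1 → 24, wraps to 0 = a, carry into square.
Longitude square 4; +1 → 5.
The latitude characters are unchanged.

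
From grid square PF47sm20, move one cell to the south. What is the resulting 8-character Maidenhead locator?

Latitude extended square 0; −1 → -1, wraps to 9, carry into subsquare.
Latitude subsquare m = 12; −1 → 11 = l.
The longitude characters are unchanged.

PF47sl29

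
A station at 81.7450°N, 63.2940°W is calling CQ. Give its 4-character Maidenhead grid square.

FR81

Add 180° to longitude and 90° to latitude: 116.71, 171.75.
Field: lon ⌊116.71/20⌋ = 5 → F; lat ⌊171.75/10⌋ = 17 → R.
Square: lon ⌊16.71/2⌋ = 8; lat ⌊1.75/1⌋ = 1.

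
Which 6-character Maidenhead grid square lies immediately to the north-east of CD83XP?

CD93aq

Longitude subsquare x = 23; +1 → 24, wraps to 0 = a, carry into square.
Longitude square 8; +1 → 9.
Latitude subsquare p = 15; +1 → 16 = q.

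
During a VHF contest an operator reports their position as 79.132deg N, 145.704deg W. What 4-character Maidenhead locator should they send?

BQ79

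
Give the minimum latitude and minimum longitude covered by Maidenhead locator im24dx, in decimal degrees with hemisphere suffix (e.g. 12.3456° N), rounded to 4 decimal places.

Field I=8, M=12: +8·20° lon, +12·10° lat → SW at lon -20°, lat 30°.
Square 2, 4: +2·2° lon, +4·1° lat → SW at lon -16°, lat 34°.
Subsquare d=3, x=23: +3·0.0833333° lon, +23·0.0416667° lat → SW at lon -15.75°, lat 34.9583°.
latitude 34.9583° N, longitude 15.7500° W.

34.9583° N, 15.7500° W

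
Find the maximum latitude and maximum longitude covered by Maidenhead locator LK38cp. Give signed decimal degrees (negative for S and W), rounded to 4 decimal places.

18.6667, 46.2500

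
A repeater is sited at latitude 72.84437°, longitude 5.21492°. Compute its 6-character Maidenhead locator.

Shift to the Maidenhead origin (180°W, 90°S): lon 185.2149, lat 162.8444.
Field: lon ⌊185.2149/20⌋ = 9 → J; lat ⌊162.8444/10⌋ = 16 → Q.
Square: lon ⌊5.2149/2⌋ = 2; lat ⌊2.8444/1⌋ = 2.
Subsquare: lon ⌊1.2149/0.0833333⌋ = 14 → o; lat ⌊0.8444/0.0416667⌋ = 20 → u.

JQ22ou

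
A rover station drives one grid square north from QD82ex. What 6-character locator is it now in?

Latitude subsquare x = 23; +1 → 24, wraps to 0 = a, carry into square.
Latitude square 2; +1 → 3.
The longitude characters are unchanged.

QD83ea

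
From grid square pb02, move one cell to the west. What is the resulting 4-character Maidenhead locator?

OB92

Longitude square 0; −1 → -1, wraps to 9, carry into field.
Longitude field P = 15; −1 → 14 = O.
The latitude characters are unchanged.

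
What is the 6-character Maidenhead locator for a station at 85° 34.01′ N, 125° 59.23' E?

PR25xn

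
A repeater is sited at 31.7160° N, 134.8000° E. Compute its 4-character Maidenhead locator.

Add 180° to longitude and 90° to latitude: 314.80, 121.72.
Field: lon ⌊314.80/20⌋ = 15 → P; lat ⌊121.72/10⌋ = 12 → M.
Square: lon ⌊14.80/2⌋ = 7; lat ⌊1.72/1⌋ = 1.

PM71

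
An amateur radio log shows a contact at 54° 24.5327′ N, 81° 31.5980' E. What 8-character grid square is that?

NO04sj38

Offset from 180°W / 90°S: lon 261.52663°, lat 144.40888°.
Field: 261.52663/20 → 13 → N, 144.40888/10 → 14 → O; chars NO.
Square: 1.52663/2 → 0, 4.40888/1 → 4; chars 04.
Subsquare: 1.52663/0.0833333 → 18 → s, 0.40888/0.0416667 → 9 → j; chars sj.
Extended square: 0.02663/0.00833333 → 3, 0.03388/0.00416667 → 8; chars 38.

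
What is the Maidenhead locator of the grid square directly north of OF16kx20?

OF16kx21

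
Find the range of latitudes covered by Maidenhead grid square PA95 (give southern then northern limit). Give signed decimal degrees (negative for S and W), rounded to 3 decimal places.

-85.000, -84.000

Field P=15, A=0: +15·20° lon, +0·10° lat → SW at lon 120°, lat -90°.
Square 9, 5: +9·2° lon, +5·1° lat → SW at lon 138°, lat -85°.
Cell spans 2° lon × 1° lat.
south -85.000, north -84.000.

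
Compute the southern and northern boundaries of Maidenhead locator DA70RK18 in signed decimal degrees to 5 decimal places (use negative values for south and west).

Field D=3, A=0: +3·20° lon, +0·10° lat → SW at lon -120°, lat -90°.
Square 7, 0: +7·2° lon, +0·1° lat → SW at lon -106°, lat -90°.
Subsquare r=17, k=10: +17·0.0833333° lon, +10·0.0416667° lat → SW at lon -104.583°, lat -89.5833°.
Extended square 1, 8: +1·0.00833333° lon, +8·0.00416667° lat → SW at lon -104.575°, lat -89.55°.
Cell spans 0.00833333° lon × 0.00416667° lat.
south -89.55000, north -89.54583.

-89.55000, -89.54583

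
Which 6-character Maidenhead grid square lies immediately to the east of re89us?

RE89vs

Longitude subsquare u = 20; +1 → 21 = v.
The latitude characters are unchanged.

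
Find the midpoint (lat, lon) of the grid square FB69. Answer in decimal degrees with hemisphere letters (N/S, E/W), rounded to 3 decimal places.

70.500° S, 67.000° W

Field F=5, B=1: +5·20° lon, +1·10° lat → SW at lon -80°, lat -80°.
Square 6, 9: +6·2° lon, +9·1° lat → SW at lon -68°, lat -71°.
Cell spans 2° lon × 1° lat. Centre is SW corner plus half of each.
latitude 70.500° S, longitude 67.000° W.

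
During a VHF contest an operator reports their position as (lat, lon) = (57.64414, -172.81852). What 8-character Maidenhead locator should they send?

AO37op14

Offset from 180°W / 90°S: lon 7.18148°, lat 147.64414°.
Field: lon ⌊7.18148/20⌋ = 0 → A; lat ⌊147.64414/10⌋ = 14 → O.
Square: lon ⌊7.18148/2⌋ = 3; lat ⌊7.64414/1⌋ = 7.
Subsquare: lon ⌊1.18148/0.0833333⌋ = 14 → o; lat ⌊0.64414/0.0416667⌋ = 15 → p.
Extended square: lon ⌊0.01481/0.00833333⌋ = 1; lat ⌊0.01914/0.00416667⌋ = 4.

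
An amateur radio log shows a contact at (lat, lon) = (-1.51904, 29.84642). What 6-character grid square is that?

KI48wl

Shift to the Maidenhead origin (180°W, 90°S): lon 209.8464, lat 88.4810.
Field: lon ⌊209.8464/20⌋ = 10 → K; lat ⌊88.4810/10⌋ = 8 → I.
Square: lon ⌊9.8464/2⌋ = 4; lat ⌊8.4810/1⌋ = 8.
Subsquare: lon ⌊1.8464/0.0833333⌋ = 22 → w; lat ⌊0.4810/0.0416667⌋ = 11 → l.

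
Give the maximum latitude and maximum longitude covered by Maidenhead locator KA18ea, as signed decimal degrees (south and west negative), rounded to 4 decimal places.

-81.9583, 22.4167

Field K=10, A=0: +10·20° lon, +0·10° lat → SW at lon 20°, lat -90°.
Square 1, 8: +1·2° lon, +8·1° lat → SW at lon 22°, lat -82°.
Subsquare e=4, a=0: +4·0.0833333° lon, +0·0.0416667° lat → SW at lon 22.3333°, lat -82°.
Cell spans 0.0833333° lon × 0.0416667° lat. NE corner is SW corner plus one full cell.
latitude -81.9583, longitude 22.4167.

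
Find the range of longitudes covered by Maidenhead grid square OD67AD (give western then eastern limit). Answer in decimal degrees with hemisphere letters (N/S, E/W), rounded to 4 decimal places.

112.0000° E, 112.0833° E

Field O=14, D=3: +14·20° lon, +3·10° lat → SW at lon 100°, lat -60°.
Square 6, 7: +6·2° lon, +7·1° lat → SW at lon 112°, lat -53°.
Subsquare a=0, d=3: +0·0.0833333° lon, +3·0.0416667° lat → SW at lon 112°, lat -52.875°.
Cell spans 0.0833333° lon × 0.0416667° lat.
west 112.0000° E, east 112.0833° E.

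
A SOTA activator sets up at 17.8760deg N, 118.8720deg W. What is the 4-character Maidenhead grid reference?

Offset from 180°W / 90°S: lon 61.13°, lat 107.88°.
Field: 61.13/20 → 3 → D, 107.88/10 → 10 → K; chars DK.
Square: 1.13/2 → 0, 7.88/1 → 7; chars 07.

DK07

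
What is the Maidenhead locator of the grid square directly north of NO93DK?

NO93dl

Latitude subsquare k = 10; +1 → 11 = l.
The longitude characters are unchanged.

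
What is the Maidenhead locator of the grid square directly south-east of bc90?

Longitude square 9; +1 → 10, wraps to 0, carry into field.
Longitude field B = 1; +1 → 2 = C.
Latitude square 0; −1 → -1, wraps to 9, carry into field.
Latitude field C = 2; −1 → 1 = B.

CB09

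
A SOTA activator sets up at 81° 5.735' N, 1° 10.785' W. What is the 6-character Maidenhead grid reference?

Add 180° to longitude and 90° to latitude: 178.8202, 171.0956.
Field: 178.8202/20 → 8 → I, 171.0956/10 → 17 → R; chars IR.
Square: 18.8202/2 → 9, 1.0956/1 → 1; chars 91.
Subsquare: 0.8202/0.0833333 → 9 → j, 0.0956/0.0416667 → 2 → c; chars jc.

IR91jc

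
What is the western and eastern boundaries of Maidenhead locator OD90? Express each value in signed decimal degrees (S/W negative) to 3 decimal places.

118.000, 120.000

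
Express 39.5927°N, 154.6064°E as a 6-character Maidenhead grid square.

QM79ho

Shift to the Maidenhead origin (180°W, 90°S): lon 334.6064, lat 129.5927.
Field: lon ⌊334.6064/20⌋ = 16 → Q; lat ⌊129.5927/10⌋ = 12 → M.
Square: lon ⌊14.6064/2⌋ = 7; lat ⌊9.5927/1⌋ = 9.
Subsquare: lon ⌊0.6064/0.0833333⌋ = 7 → h; lat ⌊0.5927/0.0416667⌋ = 14 → o.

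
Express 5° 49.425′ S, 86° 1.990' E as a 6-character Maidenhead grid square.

Shift to the Maidenhead origin (180°W, 90°S): lon 266.0332, lat 84.1762.
Field (20°×10°, letters A–R): lon ⌊266.0332/20⌋ = 13 → N; lat ⌊84.1762/10⌋ = 8 → I.
Square (2°×1°, digits 0–9): lon ⌊6.0332/2⌋ = 3; lat ⌊4.1762/1⌋ = 4.
Subsquare (5′×2.5′, letters a–x): lon ⌊0.0332/0.0833333⌋ = 0 → a; lat ⌊0.1762/0.0416667⌋ = 4 → e.

NI34ae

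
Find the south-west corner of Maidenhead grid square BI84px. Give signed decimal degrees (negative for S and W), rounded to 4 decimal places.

Field B=1, I=8: +1·20° lon, +8·10° lat → SW at lon -160°, lat -10°.
Square 8, 4: +8·2° lon, +4·1° lat → SW at lon -144°, lat -6°.
Subsquare p=15, x=23: +15·0.0833333° lon, +23·0.0416667° lat → SW at lon -142.75°, lat -5.04167°.
latitude -5.0417, longitude -142.7500.

-5.0417, -142.7500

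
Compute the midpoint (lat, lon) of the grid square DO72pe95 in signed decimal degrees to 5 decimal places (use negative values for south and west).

52.18958, -104.67083

Field D=3, O=14: +3·20° lon, +14·10° lat → SW at lon -120°, lat 50°.
Square 7, 2: +7·2° lon, +2·1° lat → SW at lon -106°, lat 52°.
Subsquare p=15, e=4: +15·0.0833333° lon, +4·0.0416667° lat → SW at lon -104.75°, lat 52.1667°.
Extended square 9, 5: +9·0.00833333° lon, +5·0.00416667° lat → SW at lon -104.675°, lat 52.1875°.
Cell spans 0.00833333° lon × 0.00416667° lat. Centre is SW corner plus half of each.
latitude 52.18958, longitude -104.67083.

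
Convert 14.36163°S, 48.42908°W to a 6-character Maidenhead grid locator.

GH55sp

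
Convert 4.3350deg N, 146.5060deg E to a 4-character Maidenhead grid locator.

Offset from 180°W / 90°S: lon 326.51°, lat 94.33°.
Field: 326.51/20 → 16 → Q, 94.33/10 → 9 → J; chars QJ.
Square: 6.51/2 → 3, 4.33/1 → 4; chars 34.

QJ34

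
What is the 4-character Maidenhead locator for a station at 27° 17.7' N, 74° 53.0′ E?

Add 180° to longitude and 90° to latitude: 254.88, 117.30.
Field (20°×10°, letters A–R): lon ⌊254.88/20⌋ = 12 → M; lat ⌊117.30/10⌋ = 11 → L.
Square (2°×1°, digits 0–9): lon ⌊14.88/2⌋ = 7; lat ⌊7.30/1⌋ = 7.

ML77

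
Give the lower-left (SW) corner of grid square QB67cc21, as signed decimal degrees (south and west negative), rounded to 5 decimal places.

Field Q=16, B=1: +16·20° lon, +1·10° lat → SW at lon 140°, lat -80°.
Square 6, 7: +6·2° lon, +7·1° lat → SW at lon 152°, lat -73°.
Subsquare c=2, c=2: +2·0.0833333° lon, +2·0.0416667° lat → SW at lon 152.167°, lat -72.9167°.
Extended square 2, 1: +2·0.00833333° lon, +1·0.00416667° lat → SW at lon 152.183°, lat -72.9125°.
latitude -72.91250, longitude 152.18333.

-72.91250, 152.18333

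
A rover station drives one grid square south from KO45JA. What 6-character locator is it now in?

Latitude subsquare a = 0; −1 → -1, wraps to 23 = x, carry into square.
Latitude square 5; −1 → 4.
The longitude characters are unchanged.

KO44jx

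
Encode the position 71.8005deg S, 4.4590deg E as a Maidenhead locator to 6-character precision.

JB28fe

Add 180° to longitude and 90° to latitude: 184.4590, 18.1995.
Field: lon ⌊184.4590/20⌋ = 9 → J; lat ⌊18.1995/10⌋ = 1 → B.
Square: lon ⌊4.4590/2⌋ = 2; lat ⌊8.1995/1⌋ = 8.
Subsquare: lon ⌊0.4590/0.0833333⌋ = 5 → f; lat ⌊0.1995/0.0416667⌋ = 4 → e.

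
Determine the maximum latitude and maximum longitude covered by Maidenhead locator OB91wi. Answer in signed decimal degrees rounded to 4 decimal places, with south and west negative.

-78.6250, 119.9167

Field O=14, B=1: +14·20° lon, +1·10° lat → SW at lon 100°, lat -80°.
Square 9, 1: +9·2° lon, +1·1° lat → SW at lon 118°, lat -79°.
Subsquare w=22, i=8: +22·0.0833333° lon, +8·0.0416667° lat → SW at lon 119.833°, lat -78.6667°.
Cell spans 0.0833333° lon × 0.0416667° lat. NE corner is SW corner plus one full cell.
latitude -78.6250, longitude 119.9167.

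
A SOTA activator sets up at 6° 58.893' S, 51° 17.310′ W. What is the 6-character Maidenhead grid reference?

Offset from 180°W / 90°S: lon 128.7115°, lat 83.0185°.
Field (20°×10°, letters A–R): 128.7115/20 → 6 → G, 83.0185/10 → 8 → I; chars GI.
Square (2°×1°, digits 0–9): 8.7115/2 → 4, 3.0185/1 → 3; chars 43.
Subsquare (5′×2.5′, letters a–x): 0.7115/0.0833333 → 8 → i, 0.0185/0.0416667 → 0 → a; chars ia.

GI43ia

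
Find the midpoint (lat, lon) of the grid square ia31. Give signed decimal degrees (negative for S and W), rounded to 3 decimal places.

-88.500, -13.000

Field I=8, A=0: +8·20° lon, +0·10° lat → SW at lon -20°, lat -90°.
Square 3, 1: +3·2° lon, +1·1° lat → SW at lon -14°, lat -89°.
Cell spans 2° lon × 1° lat. Centre is SW corner plus half of each.
latitude -88.500, longitude -13.000.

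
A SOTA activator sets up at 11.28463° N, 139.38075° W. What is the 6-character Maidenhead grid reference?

CK01hg

Offset from 180°W / 90°S: lon 40.6192°, lat 101.2846°.
Field: lon ⌊40.6192/20⌋ = 2 → C; lat ⌊101.2846/10⌋ = 10 → K.
Square: lon ⌊0.6192/2⌋ = 0; lat ⌊1.2846/1⌋ = 1.
Subsquare: lon ⌊0.6192/0.0833333⌋ = 7 → h; lat ⌊0.2846/0.0416667⌋ = 6 → g.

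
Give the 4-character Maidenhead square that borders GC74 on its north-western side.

GC65

Longitude square 7; −1 → 6.
Latitude square 4; +1 → 5.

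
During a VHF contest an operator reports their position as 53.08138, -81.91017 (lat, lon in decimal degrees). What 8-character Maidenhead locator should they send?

EO93bb09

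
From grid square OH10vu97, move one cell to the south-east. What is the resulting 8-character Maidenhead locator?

OH10wu06

Longitude extended square 9; +1 → 10, wraps to 0, carry into subsquare.
Longitude subsquare v = 21; +1 → 22 = w.
Latitude extended square 7; −1 → 6.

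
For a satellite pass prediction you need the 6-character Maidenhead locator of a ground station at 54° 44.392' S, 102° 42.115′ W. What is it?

Add 180° to longitude and 90° to latitude: 77.2981, 35.2601.
Field: lon ⌊77.2981/20⌋ = 3 → D; lat ⌊35.2601/10⌋ = 3 → D.
Square: lon ⌊17.2981/2⌋ = 8; lat ⌊5.2601/1⌋ = 5.
Subsquare: lon ⌊1.2981/0.0833333⌋ = 15 → p; lat ⌊0.2601/0.0416667⌋ = 6 → g.

DD85pg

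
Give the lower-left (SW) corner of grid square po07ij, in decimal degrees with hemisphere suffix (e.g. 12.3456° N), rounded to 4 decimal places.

Field P=15, O=14: +15·20° lon, +14·10° lat → SW at lon 120°, lat 50°.
Square 0, 7: +0·2° lon, +7·1° lat → SW at lon 120°, lat 57°.
Subsquare i=8, j=9: +8·0.0833333° lon, +9·0.0416667° lat → SW at lon 120.667°, lat 57.375°.
latitude 57.3750° N, longitude 120.6667° E.

57.3750° N, 120.6667° E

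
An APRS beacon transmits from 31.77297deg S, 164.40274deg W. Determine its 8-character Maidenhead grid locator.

Offset from 180°W / 90°S: lon 15.59726°, lat 58.22703°.
Field (20°×10°, letters A–R): lon ⌊15.59726/20⌋ = 0 → A; lat ⌊58.22703/10⌋ = 5 → F.
Square (2°×1°, digits 0–9): lon ⌊15.59726/2⌋ = 7; lat ⌊8.22703/1⌋ = 8.
Subsquare (5′×2.5′, letters a–x): lon ⌊1.59726/0.0833333⌋ = 19 → t; lat ⌊0.22703/0.0416667⌋ = 5 → f.
Extended square (30″×15″, digits 0–9): lon ⌊0.01393/0.00833333⌋ = 1; lat ⌊0.01870/0.00416667⌋ = 4.

AF78tf14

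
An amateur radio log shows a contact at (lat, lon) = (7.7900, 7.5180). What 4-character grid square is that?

Offset from 180°W / 90°S: lon 187.52°, lat 97.79°.
Field: 187.52/20 → 9 → J, 97.79/10 → 9 → J; chars JJ.
Square: 7.52/2 → 3, 7.79/1 → 7; chars 37.

JJ37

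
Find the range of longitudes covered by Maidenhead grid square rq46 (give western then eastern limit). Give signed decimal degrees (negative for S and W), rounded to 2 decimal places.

168.00, 170.00

Field R=17, Q=16: +17·20° lon, +16·10° lat → SW at lon 160°, lat 70°.
Square 4, 6: +4·2° lon, +6·1° lat → SW at lon 168°, lat 76°.
Cell spans 2° lon × 1° lat.
west 168.00, east 170.00.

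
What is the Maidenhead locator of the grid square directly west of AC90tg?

AC90sg

Longitude subsquare t = 19; −1 → 18 = s.
The latitude characters are unchanged.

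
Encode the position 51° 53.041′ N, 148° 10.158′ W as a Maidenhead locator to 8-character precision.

BO51vv92

Shift to the Maidenhead origin (180°W, 90°S): lon 31.83070, lat 141.88402.
Field: 31.83070/20 → 1 → B, 141.88402/10 → 14 → O; chars BO.
Square: 11.83070/2 → 5, 1.88402/1 → 1; chars 51.
Subsquare: 1.83070/0.0833333 → 21 → v, 0.88402/0.0416667 → 21 → v; chars vv.
Extended square: 0.08070/0.00833333 → 9, 0.00902/0.00416667 → 2; chars 92.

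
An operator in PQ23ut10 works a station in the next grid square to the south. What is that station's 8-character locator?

Latitude extended square 0; −1 → -1, wraps to 9, carry into subsquare.
Latitude subsquare t = 19; −1 → 18 = s.
The longitude characters are unchanged.

PQ23us19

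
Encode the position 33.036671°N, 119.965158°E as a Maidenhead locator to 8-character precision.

OM93xa58

Offset from 180°W / 90°S: lon 299.96516°, lat 123.03667°.
Field (20°×10°, letters A–R): 299.96516/20 → 14 → O, 123.03667/10 → 12 → M; chars OM.
Square (2°×1°, digits 0–9): 19.96516/2 → 9, 3.03667/1 → 3; chars 93.
Subsquare (5′×2.5′, letters a–x): 1.96516/0.0833333 → 23 → x, 0.03667/0.0416667 → 0 → a; chars xa.
Extended square (30″×15″, digits 0–9): 0.04849/0.00833333 → 5, 0.03667/0.00416667 → 8; chars 58.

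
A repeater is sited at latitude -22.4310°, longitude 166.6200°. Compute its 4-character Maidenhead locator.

Shift to the Maidenhead origin (180°W, 90°S): lon 346.62, lat 67.57.
Field: 346.62/20 → 17 → R, 67.57/10 → 6 → G; chars RG.
Square: 6.62/2 → 3, 7.57/1 → 7; chars 37.

RG37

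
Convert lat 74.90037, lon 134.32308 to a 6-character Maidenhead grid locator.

PQ74dv

Offset from 180°W / 90°S: lon 314.3231°, lat 164.9004°.
Field (20°×10°, letters A–R): lon ⌊314.3231/20⌋ = 15 → P; lat ⌊164.9004/10⌋ = 16 → Q.
Square (2°×1°, digits 0–9): lon ⌊14.3231/2⌋ = 7; lat ⌊4.9004/1⌋ = 4.
Subsquare (5′×2.5′, letters a–x): lon ⌊0.3231/0.0833333⌋ = 3 → d; lat ⌊0.9004/0.0416667⌋ = 21 → v.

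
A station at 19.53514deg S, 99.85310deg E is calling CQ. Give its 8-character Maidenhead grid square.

NH90wl21

Add 180° to longitude and 90° to latitude: 279.85310, 70.46486.
Field: 279.85310/20 → 13 → N, 70.46486/10 → 7 → H; chars NH.
Square: 19.85310/2 → 9, 0.46486/1 → 0; chars 90.
Subsquare: 1.85310/0.0833333 → 22 → w, 0.46486/0.0416667 → 11 → l; chars wl.
Extended square: 0.01977/0.00833333 → 2, 0.00653/0.00416667 → 1; chars 21.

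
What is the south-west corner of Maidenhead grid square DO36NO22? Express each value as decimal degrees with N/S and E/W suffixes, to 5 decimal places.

Field D=3, O=14: +3·20° lon, +14·10° lat → SW at lon -120°, lat 50°.
Square 3, 6: +3·2° lon, +6·1° lat → SW at lon -114°, lat 56°.
Subsquare n=13, o=14: +13·0.0833333° lon, +14·0.0416667° lat → SW at lon -112.917°, lat 56.5833°.
Extended square 2, 2: +2·0.00833333° lon, +2·0.00416667° lat → SW at lon -112.9°, lat 56.5917°.
latitude 56.59167° N, longitude 112.90000° W.

56.59167° N, 112.90000° W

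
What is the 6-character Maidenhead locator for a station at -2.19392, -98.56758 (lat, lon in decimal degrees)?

EI07rt

Shift to the Maidenhead origin (180°W, 90°S): lon 81.4324, lat 87.8061.
Field: 81.4324/20 → 4 → E, 87.8061/10 → 8 → I; chars EI.
Square: 1.4324/2 → 0, 7.8061/1 → 7; chars 07.
Subsquare: 1.4324/0.0833333 → 17 → r, 0.8061/0.0416667 → 19 → t; chars rt.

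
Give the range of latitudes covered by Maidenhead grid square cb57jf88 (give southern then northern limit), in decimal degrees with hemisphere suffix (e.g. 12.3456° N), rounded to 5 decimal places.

72.75833° S, 72.75417° S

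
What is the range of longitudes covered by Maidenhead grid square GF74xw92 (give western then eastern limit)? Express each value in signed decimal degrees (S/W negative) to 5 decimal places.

-44.00833, -44.00000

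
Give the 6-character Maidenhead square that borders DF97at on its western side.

DF87xt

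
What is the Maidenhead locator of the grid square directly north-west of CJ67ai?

CJ57xj

Longitude subsquare a = 0; −1 → -1, wraps to 23 = x, carry into square.
Longitude square 6; −1 → 5.
Latitude subsquare i = 8; +1 → 9 = j.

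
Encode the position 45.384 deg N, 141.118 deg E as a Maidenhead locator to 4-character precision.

Add 180° to longitude and 90° to latitude: 321.12, 135.38.
Field: lon ⌊321.12/20⌋ = 16 → Q; lat ⌊135.38/10⌋ = 13 → N.
Square: lon ⌊1.12/2⌋ = 0; lat ⌊5.38/1⌋ = 5.

QN05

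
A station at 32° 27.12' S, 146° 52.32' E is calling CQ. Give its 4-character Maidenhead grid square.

Offset from 180°W / 90°S: lon 326.87°, lat 57.55°.
Field: lon ⌊326.87/20⌋ = 16 → Q; lat ⌊57.55/10⌋ = 5 → F.
Square: lon ⌊6.87/2⌋ = 3; lat ⌊7.55/1⌋ = 7.

QF37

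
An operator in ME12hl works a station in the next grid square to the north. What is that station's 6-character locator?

Latitude subsquare l = 11; +1 → 12 = m.
The longitude characters are unchanged.

ME12hm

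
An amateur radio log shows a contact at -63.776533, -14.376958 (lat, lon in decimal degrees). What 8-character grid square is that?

IC26tf43

Add 180° to longitude and 90° to latitude: 165.62304, 26.22347.
Field: 165.62304/20 → 8 → I, 26.22347/10 → 2 → C; chars IC.
Square: 5.62304/2 → 2, 6.22347/1 → 6; chars 26.
Subsquare: 1.62304/0.0833333 → 19 → t, 0.22347/0.0416667 → 5 → f; chars tf.
Extended square: 0.03971/0.00833333 → 4, 0.01513/0.00416667 → 3; chars 43.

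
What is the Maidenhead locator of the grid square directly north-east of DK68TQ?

Longitude subsquare t = 19; +1 → 20 = u.
Latitude subsquare q = 16; +1 → 17 = r.

DK68ur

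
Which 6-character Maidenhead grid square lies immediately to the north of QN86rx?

Latitude subsquare x = 23; +1 → 24, wraps to 0 = a, carry into square.
Latitude square 6; +1 → 7.
The longitude characters are unchanged.

QN87ra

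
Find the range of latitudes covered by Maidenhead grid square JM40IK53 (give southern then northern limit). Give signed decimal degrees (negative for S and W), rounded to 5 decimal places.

Field J=9, M=12: +9·20° lon, +12·10° lat → SW at lon 0°, lat 30°.
Square 4, 0: +4·2° lon, +0·1° lat → SW at lon 8°, lat 30°.
Subsquare i=8, k=10: +8·0.0833333° lon, +10·0.0416667° lat → SW at lon 8.66667°, lat 30.4167°.
Extended square 5, 3: +5·0.00833333° lon, +3·0.00416667° lat → SW at lon 8.70833°, lat 30.4292°.
Cell spans 0.00833333° lon × 0.00416667° lat.
south 30.42917, north 30.43333.

30.42917, 30.43333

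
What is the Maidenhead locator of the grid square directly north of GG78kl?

Latitude subsquare l = 11; +1 → 12 = m.
The longitude characters are unchanged.

GG78km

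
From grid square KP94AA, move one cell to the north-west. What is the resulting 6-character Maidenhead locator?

Longitude subsquare a = 0; −1 → -1, wraps to 23 = x, carry into square.
Longitude square 9; −1 → 8.
Latitude subsquare a = 0; +1 → 1 = b.

KP84xb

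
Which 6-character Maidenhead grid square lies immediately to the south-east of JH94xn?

Longitude subsquare x = 23; +1 → 24, wraps to 0 = a, carry into square.
Longitude square 9; +1 → 10, wraps to 0, carry into field.
Longitude field J = 9; +1 → 10 = K.
Latitude subsquare n = 13; −1 → 12 = m.

KH04am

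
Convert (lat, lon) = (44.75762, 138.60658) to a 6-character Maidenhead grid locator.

Offset from 180°W / 90°S: lon 318.6066°, lat 134.7576°.
Field (20°×10°, letters A–R): lon ⌊318.6066/20⌋ = 15 → P; lat ⌊134.7576/10⌋ = 13 → N.
Square (2°×1°, digits 0–9): lon ⌊18.6066/2⌋ = 9; lat ⌊4.7576/1⌋ = 4.
Subsquare (5′×2.5′, letters a–x): lon ⌊0.6066/0.0833333⌋ = 7 → h; lat ⌊0.7576/0.0416667⌋ = 18 → s.

PN94hs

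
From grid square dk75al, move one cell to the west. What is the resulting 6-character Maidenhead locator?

DK65xl

Longitude subsquare a = 0; −1 → -1, wraps to 23 = x, carry into square.
Longitude square 7; −1 → 6.
The latitude characters are unchanged.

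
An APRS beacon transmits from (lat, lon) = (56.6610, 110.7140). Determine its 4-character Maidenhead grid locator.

Shift to the Maidenhead origin (180°W, 90°S): lon 290.71, lat 146.66.
Field: lon ⌊290.71/20⌋ = 14 → O; lat ⌊146.66/10⌋ = 14 → O.
Square: lon ⌊10.71/2⌋ = 5; lat ⌊6.66/1⌋ = 6.

OO56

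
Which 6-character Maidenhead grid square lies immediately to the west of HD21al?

HD11xl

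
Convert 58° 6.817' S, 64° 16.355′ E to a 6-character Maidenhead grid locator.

MD21dv

Add 180° to longitude and 90° to latitude: 244.2726, 31.8864.
Field: 244.2726/20 → 12 → M, 31.8864/10 → 3 → D; chars MD.
Square: 4.2726/2 → 2, 1.8864/1 → 1; chars 21.
Subsquare: 0.2726/0.0833333 → 3 → d, 0.8864/0.0416667 → 21 → v; chars dv.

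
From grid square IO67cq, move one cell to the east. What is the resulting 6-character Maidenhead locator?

Longitude subsquare c = 2; +1 → 3 = d.
The latitude characters are unchanged.

IO67dq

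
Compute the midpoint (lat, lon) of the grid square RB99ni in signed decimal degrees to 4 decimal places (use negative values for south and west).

Field R=17, B=1: +17·20° lon, +1·10° lat → SW at lon 160°, lat -80°.
Square 9, 9: +9·2° lon, +9·1° lat → SW at lon 178°, lat -71°.
Subsquare n=13, i=8: +13·0.0833333° lon, +8·0.0416667° lat → SW at lon 179.083°, lat -70.6667°.
Cell spans 0.0833333° lon × 0.0416667° lat. Centre is SW corner plus half of each.
latitude -70.6458, longitude 179.1250.

-70.6458, 179.1250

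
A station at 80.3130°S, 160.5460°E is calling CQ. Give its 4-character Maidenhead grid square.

RA09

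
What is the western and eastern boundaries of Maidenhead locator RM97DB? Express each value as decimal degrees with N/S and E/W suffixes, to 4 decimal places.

178.2500° E, 178.3333° E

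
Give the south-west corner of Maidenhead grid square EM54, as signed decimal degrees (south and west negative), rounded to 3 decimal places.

34.000, -90.000

Field E=4, M=12: +4·20° lon, +12·10° lat → SW at lon -100°, lat 30°.
Square 5, 4: +5·2° lon, +4·1° lat → SW at lon -90°, lat 34°.
latitude 34.000, longitude -90.000.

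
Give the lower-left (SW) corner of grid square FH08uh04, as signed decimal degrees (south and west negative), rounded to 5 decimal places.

Field F=5, H=7: +5·20° lon, +7·10° lat → SW at lon -80°, lat -20°.
Square 0, 8: +0·2° lon, +8·1° lat → SW at lon -80°, lat -12°.
Subsquare u=20, h=7: +20·0.0833333° lon, +7·0.0416667° lat → SW at lon -78.3333°, lat -11.7083°.
Extended square 0, 4: +0·0.00833333° lon, +4·0.00416667° lat → SW at lon -78.3333°, lat -11.6917°.
latitude -11.69167, longitude -78.33333.

-11.69167, -78.33333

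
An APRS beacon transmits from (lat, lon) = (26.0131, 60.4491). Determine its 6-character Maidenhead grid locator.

ML06fa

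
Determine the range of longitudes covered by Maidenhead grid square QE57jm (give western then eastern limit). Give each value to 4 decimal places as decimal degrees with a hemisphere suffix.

150.7500° E, 150.8333° E

Field Q=16, E=4: +16·20° lon, +4·10° lat → SW at lon 140°, lat -50°.
Square 5, 7: +5·2° lon, +7·1° lat → SW at lon 150°, lat -43°.
Subsquare j=9, m=12: +9·0.0833333° lon, +12·0.0416667° lat → SW at lon 150.75°, lat -42.5°.
Cell spans 0.0833333° lon × 0.0416667° lat.
west 150.7500° E, east 150.8333° E.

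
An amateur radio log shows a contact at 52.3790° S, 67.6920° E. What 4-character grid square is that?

MD37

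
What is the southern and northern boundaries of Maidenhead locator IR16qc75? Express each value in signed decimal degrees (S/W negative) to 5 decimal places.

86.10417, 86.10833

Field I=8, R=17: +8·20° lon, +17·10° lat → SW at lon -20°, lat 80°.
Square 1, 6: +1·2° lon, +6·1° lat → SW at lon -18°, lat 86°.
Subsquare q=16, c=2: +16·0.0833333° lon, +2·0.0416667° lat → SW at lon -16.6667°, lat 86.0833°.
Extended square 7, 5: +7·0.00833333° lon, +5·0.00416667° lat → SW at lon -16.6083°, lat 86.1042°.
Cell spans 0.00833333° lon × 0.00416667° lat.
south 86.10417, north 86.10833.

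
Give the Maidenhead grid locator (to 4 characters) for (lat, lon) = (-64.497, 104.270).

OC25

Shift to the Maidenhead origin (180°W, 90°S): lon 284.27, lat 25.50.
Field: lon ⌊284.27/20⌋ = 14 → O; lat ⌊25.50/10⌋ = 2 → C.
Square: lon ⌊4.27/2⌋ = 2; lat ⌊5.50/1⌋ = 5.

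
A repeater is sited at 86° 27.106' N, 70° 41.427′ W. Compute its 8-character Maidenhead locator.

Add 180° to longitude and 90° to latitude: 109.30955, 176.45177.
Field: 109.30955/20 → 5 → F, 176.45177/10 → 17 → R; chars FR.
Square: 9.30955/2 → 4, 6.45177/1 → 6; chars 46.
Subsquare: 1.30955/0.0833333 → 15 → p, 0.45177/0.0416667 → 10 → k; chars pk.
Extended square: 0.05955/0.00833333 → 7, 0.03510/0.00416667 → 8; chars 78.

FR46pk78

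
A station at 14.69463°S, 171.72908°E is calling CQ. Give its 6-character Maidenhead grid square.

RH55uh

Shift to the Maidenhead origin (180°W, 90°S): lon 351.7291, lat 75.3054.
Field: 351.7291/20 → 17 → R, 75.3054/10 → 7 → H; chars RH.
Square: 11.7291/2 → 5, 5.3054/1 → 5; chars 55.
Subsquare: 1.7291/0.0833333 → 20 → u, 0.3054/0.0416667 → 7 → h; chars uh.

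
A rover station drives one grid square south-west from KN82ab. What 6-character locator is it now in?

KN72xa

Longitude subsquare a = 0; −1 → -1, wraps to 23 = x, carry into square.
Longitude square 8; −1 → 7.
Latitude subsquare b = 1; −1 → 0 = a.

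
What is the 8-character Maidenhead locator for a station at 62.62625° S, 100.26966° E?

OC07di29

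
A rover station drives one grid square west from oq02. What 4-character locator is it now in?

Longitude square 0; −1 → -1, wraps to 9, carry into field.
Longitude field O = 14; −1 → 13 = N.
The latitude characters are unchanged.

NQ92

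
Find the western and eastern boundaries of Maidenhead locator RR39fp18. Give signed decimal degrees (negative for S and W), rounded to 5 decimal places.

166.42500, 166.43333

Field R=17, R=17: +17·20° lon, +17·10° lat → SW at lon 160°, lat 80°.
Square 3, 9: +3·2° lon, +9·1° lat → SW at lon 166°, lat 89°.
Subsquare f=5, p=15: +5·0.0833333° lon, +15·0.0416667° lat → SW at lon 166.417°, lat 89.625°.
Extended square 1, 8: +1·0.00833333° lon, +8·0.00416667° lat → SW at lon 166.425°, lat 89.6583°.
Cell spans 0.00833333° lon × 0.00416667° lat.
west 166.42500, east 166.43333.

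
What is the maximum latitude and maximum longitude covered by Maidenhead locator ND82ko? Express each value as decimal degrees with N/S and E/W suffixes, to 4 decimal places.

Field N=13, D=3: +13·20° lon, +3·10° lat → SW at lon 80°, lat -60°.
Square 8, 2: +8·2° lon, +2·1° lat → SW at lon 96°, lat -58°.
Subsquare k=10, o=14: +10·0.0833333° lon, +14·0.0416667° lat → SW at lon 96.8333°, lat -57.4167°.
Cell spans 0.0833333° lon × 0.0416667° lat. NE corner is SW corner plus one full cell.
latitude 57.3750° S, longitude 96.9167° E.

57.3750° S, 96.9167° E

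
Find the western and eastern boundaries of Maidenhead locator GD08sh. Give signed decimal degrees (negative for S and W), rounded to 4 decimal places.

Field G=6, D=3: +6·20° lon, +3·10° lat → SW at lon -60°, lat -60°.
Square 0, 8: +0·2° lon, +8·1° lat → SW at lon -60°, lat -52°.
Subsquare s=18, h=7: +18·0.0833333° lon, +7·0.0416667° lat → SW at lon -58.5°, lat -51.7083°.
Cell spans 0.0833333° lon × 0.0416667° lat.
west -58.5000, east -58.4167.

-58.5000, -58.4167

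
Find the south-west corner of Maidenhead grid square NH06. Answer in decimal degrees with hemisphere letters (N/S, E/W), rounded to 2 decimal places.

14.00° S, 80.00° E

Field N=13, H=7: +13·20° lon, +7·10° lat → SW at lon 80°, lat -20°.
Square 0, 6: +0·2° lon, +6·1° lat → SW at lon 80°, lat -14°.
latitude 14.00° S, longitude 80.00° E.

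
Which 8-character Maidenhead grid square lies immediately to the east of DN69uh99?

DN69vh09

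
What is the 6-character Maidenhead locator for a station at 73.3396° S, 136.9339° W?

Add 180° to longitude and 90° to latitude: 43.0661, 16.6604.
Field (20°×10°, letters A–R): lon ⌊43.0661/20⌋ = 2 → C; lat ⌊16.6604/10⌋ = 1 → B.
Square (2°×1°, digits 0–9): lon ⌊3.0661/2⌋ = 1; lat ⌊6.6604/1⌋ = 6.
Subsquare (5′×2.5′, letters a–x): lon ⌊1.0661/0.0833333⌋ = 12 → m; lat ⌊0.6604/0.0416667⌋ = 15 → p.

CB16mp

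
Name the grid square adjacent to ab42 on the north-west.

AB33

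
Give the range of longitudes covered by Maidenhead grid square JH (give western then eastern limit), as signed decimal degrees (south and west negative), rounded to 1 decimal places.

0.0, 20.0

Field J=9, H=7: +9·20° lon, +7·10° lat → SW at lon 0°, lat -20°.
Cell spans 20° lon × 10° lat.
west 0.0, east 20.0.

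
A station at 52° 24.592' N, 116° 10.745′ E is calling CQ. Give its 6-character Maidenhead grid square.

Offset from 180°W / 90°S: lon 296.1791°, lat 142.4099°.
Field: lon ⌊296.1791/20⌋ = 14 → O; lat ⌊142.4099/10⌋ = 14 → O.
Square: lon ⌊16.1791/2⌋ = 8; lat ⌊2.4099/1⌋ = 2.
Subsquare: lon ⌊0.1791/0.0833333⌋ = 2 → c; lat ⌊0.4099/0.0416667⌋ = 9 → j.

OO82cj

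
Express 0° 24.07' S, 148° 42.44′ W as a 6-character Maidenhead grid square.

Shift to the Maidenhead origin (180°W, 90°S): lon 31.2927, lat 89.5988.
Field: lon ⌊31.2927/20⌋ = 1 → B; lat ⌊89.5988/10⌋ = 8 → I.
Square: lon ⌊11.2927/2⌋ = 5; lat ⌊9.5988/1⌋ = 9.
Subsquare: lon ⌊1.2927/0.0833333⌋ = 15 → p; lat ⌊0.5988/0.0416667⌋ = 14 → o.

BI59po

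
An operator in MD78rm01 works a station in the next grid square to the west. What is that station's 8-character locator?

Longitude extended square 0; −1 → -1, wraps to 9, carry into subsquare.
Longitude subsquare r = 17; −1 → 16 = q.
The latitude characters are unchanged.

MD78qm91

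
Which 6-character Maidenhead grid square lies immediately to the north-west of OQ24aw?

OQ14xx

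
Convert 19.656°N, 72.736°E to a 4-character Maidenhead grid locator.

MK69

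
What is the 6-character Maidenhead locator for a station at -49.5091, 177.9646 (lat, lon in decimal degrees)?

Add 180° to longitude and 90° to latitude: 357.9646, 40.4909.
Field (20°×10°, letters A–R): lon ⌊357.9646/20⌋ = 17 → R; lat ⌊40.4909/10⌋ = 4 → E.
Square (2°×1°, digits 0–9): lon ⌊17.9646/2⌋ = 8; lat ⌊0.4909/1⌋ = 0.
Subsquare (5′×2.5′, letters a–x): lon ⌊1.9646/0.0833333⌋ = 23 → x; lat ⌊0.4909/0.0416667⌋ = 11 → l.

RE80xl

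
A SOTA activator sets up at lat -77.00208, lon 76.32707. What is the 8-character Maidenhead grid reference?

Add 180° to longitude and 90° to latitude: 256.32707, 12.99792.
Field (20°×10°, letters A–R): lon ⌊256.32707/20⌋ = 12 → M; lat ⌊12.99792/10⌋ = 1 → B.
Square (2°×1°, digits 0–9): lon ⌊16.32707/2⌋ = 8; lat ⌊2.99792/1⌋ = 2.
Subsquare (5′×2.5′, letters a–x): lon ⌊0.32707/0.0833333⌋ = 3 → d; lat ⌊0.99792/0.0416667⌋ = 23 → x.
Extended square (30″×15″, digits 0–9): lon ⌊0.07707/0.00833333⌋ = 9; lat ⌊0.03959/0.00416667⌋ = 9.

MB82dx99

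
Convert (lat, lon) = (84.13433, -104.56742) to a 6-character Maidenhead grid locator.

Shift to the Maidenhead origin (180°W, 90°S): lon 75.4326, lat 174.1343.
Field: 75.4326/20 → 3 → D, 174.1343/10 → 17 → R; chars DR.
Square: 15.4326/2 → 7, 4.1343/1 → 4; chars 74.
Subsquare: 1.4326/0.0833333 → 17 → r, 0.1343/0.0416667 → 3 → d; chars rd.

DR74rd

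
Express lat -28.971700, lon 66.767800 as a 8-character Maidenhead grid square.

MG31ja26

Add 180° to longitude and 90° to latitude: 246.76780, 61.02830.
Field (20°×10°, letters A–R): lon ⌊246.76780/20⌋ = 12 → M; lat ⌊61.02830/10⌋ = 6 → G.
Square (2°×1°, digits 0–9): lon ⌊6.76780/2⌋ = 3; lat ⌊1.02830/1⌋ = 1.
Subsquare (5′×2.5′, letters a–x): lon ⌊0.76780/0.0833333⌋ = 9 → j; lat ⌊0.02830/0.0416667⌋ = 0 → a.
Extended square (30″×15″, digits 0–9): lon ⌊0.01780/0.00833333⌋ = 2; lat ⌊0.02830/0.00416667⌋ = 6.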